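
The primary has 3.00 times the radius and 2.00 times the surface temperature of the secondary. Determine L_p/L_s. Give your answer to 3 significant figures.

From the Stefan–Boltzmann law, L ∝ R²T⁴, so
L_p/L_s = (R_p/R_s)² (T_p/T_s)⁴ = (3.00)² × (2.00)⁴ = 9.000 × 16.00 = 144.0.

144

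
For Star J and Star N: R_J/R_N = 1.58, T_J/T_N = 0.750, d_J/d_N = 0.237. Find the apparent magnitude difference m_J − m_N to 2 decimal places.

-2.87

L_J/L_N = (1.58)²(0.750)⁴ = 0.7899.
F_J/F_N = (L_J/L_N)/(d_J/d_N)² = 0.7899/0.05617 = 14.06.
m_J − m_N = −2.5 log₁₀(14.06) = -2.87.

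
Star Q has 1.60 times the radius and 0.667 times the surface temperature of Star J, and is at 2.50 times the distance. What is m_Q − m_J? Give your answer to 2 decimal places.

L_Q/L_J = (1.60)²(0.667)⁴ = 0.5067.
F_Q/F_J = (L_Q/L_J)/(d_Q/d_J)² = 0.5067/6.250 = 0.08107.
m_Q − m_J = −2.5 log₁₀(0.08107) = 2.73.

2.73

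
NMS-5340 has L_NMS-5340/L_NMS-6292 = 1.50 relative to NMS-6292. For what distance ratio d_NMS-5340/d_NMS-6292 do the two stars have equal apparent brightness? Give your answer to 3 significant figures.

Equal flux requires L_NMS-5340/d_NMS-5340² = L_NMS-6292/d_NMS-6292², so d_NMS-5340/d_NMS-6292 = √(L_NMS-5340/L_NMS-6292)
= √(1.50) = 1.225.

1.22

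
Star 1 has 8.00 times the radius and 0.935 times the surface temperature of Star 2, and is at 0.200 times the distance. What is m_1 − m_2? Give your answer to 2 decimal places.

L_1/L_2 = (8.00)²(0.935)⁴ = 48.91.
F_1/F_2 = (L_1/L_2)/(d_1/d_2)² = 48.91/0.04000 = 1223.
m_1 − m_2 = −2.5 log₁₀(1223) = -7.72.

-7.72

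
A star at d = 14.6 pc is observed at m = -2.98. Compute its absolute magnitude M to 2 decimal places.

-3.80

M = m − 5 log₁₀(d/10 pc) = -2.98 − 5 log₁₀(14.6/10)
  = -2.98 − 5 × 0.164 = -2.98 − 0.82 = -3.80.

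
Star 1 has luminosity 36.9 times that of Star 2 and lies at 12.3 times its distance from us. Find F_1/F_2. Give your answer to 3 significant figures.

0.244

F = L/(4πd²), so F_1/F_2 = (L_1/L_2) / (d_1/d_2)²
= 36.9 / (12.3)² = 36.9 / 151.3 = 0.2439.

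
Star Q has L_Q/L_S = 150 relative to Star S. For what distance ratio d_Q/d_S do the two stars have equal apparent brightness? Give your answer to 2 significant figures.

Equal flux requires L_Q/d_Q² = L_S/d_S², so d_Q/d_S = √(L_Q/L_S)
= √(150) = 12.25.

12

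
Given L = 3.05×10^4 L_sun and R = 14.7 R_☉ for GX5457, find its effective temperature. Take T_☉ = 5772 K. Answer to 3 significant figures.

T/T_☉ = (L/L_☉)^(1/4) / (R/R_☉)^(1/2)
T = 5772 × (3.05×10^4)^(1/4) / √(14.7) = 5772 × 13.22 / 3.834 = 1.989×10^4 K.

1.99×10^4 K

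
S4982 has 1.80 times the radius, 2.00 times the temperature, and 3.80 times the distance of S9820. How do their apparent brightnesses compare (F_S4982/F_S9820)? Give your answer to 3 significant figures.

3.59

L_S4982/L_S9820 = (R_S4982/R_S9820)²(T_S4982/T_S9820)⁴ = (1.80)² × (2.00)⁴ = 51.84.
F_S4982/F_S9820 = (L_S4982/L_S9820)/(d_S4982/d_S9820)² = 51.84 / (3.80)² = 3.590.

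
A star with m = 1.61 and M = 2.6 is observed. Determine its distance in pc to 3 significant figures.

m − M = 5 log₁₀(d/10 pc)
1.61 − (2.6) = -0.99 = 5 log₁₀(d/10)
d = 10 × 10^(-0.99/5) = 10 × 10^-0.198 = 6.339 pc.

6.34 pc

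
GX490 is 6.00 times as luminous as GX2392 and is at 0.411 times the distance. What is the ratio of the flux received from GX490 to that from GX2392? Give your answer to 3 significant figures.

35.5

F = L/(4πd²), so F_GX490/F_GX2392 = (L_GX490/L_GX2392) / (d_GX490/d_GX2392)²
= 6.00 / (0.411)² = 6.00 / 0.1689 = 35.52.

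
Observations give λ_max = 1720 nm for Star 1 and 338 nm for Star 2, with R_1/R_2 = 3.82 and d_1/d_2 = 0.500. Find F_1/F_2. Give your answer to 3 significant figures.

Wien's law: T_1/T_2 = λ_2/λ_1 = 338/1720 = 0.1965.
L_1/L_2 = (R_1/R_2)²(T_1/T_2)⁴ = (3.82)²(0.1965)⁴ = 0.02176.
F_1/F_2 = (L_1/L_2)/(d_1/d_2)² = 0.02176/(0.500)² = 0.08704.

0.0870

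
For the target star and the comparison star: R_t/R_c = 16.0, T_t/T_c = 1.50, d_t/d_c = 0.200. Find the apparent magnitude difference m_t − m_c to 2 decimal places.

L_t/L_c = (16.0)²(1.50)⁴ = 1296.
F_t/F_c = (L_t/L_c)/(d_t/d_c)² = 1296/0.04000 = 3.240×10^4.
m_t − m_c = −2.5 log₁₀(3.240×10^4) = -11.28.

-11.28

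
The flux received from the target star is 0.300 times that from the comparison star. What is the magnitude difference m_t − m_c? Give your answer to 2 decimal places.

1.31

m_t − m_c = −2.5 log₁₀(F_t/F_c) = −2.5 log₁₀(0.300) = −2.5 × (-0.523) = 1.307.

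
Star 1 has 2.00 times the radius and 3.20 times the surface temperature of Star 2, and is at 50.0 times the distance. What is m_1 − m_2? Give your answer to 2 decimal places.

L_1/L_2 = (2.00)²(3.20)⁴ = 419.4.
F_1/F_2 = (L_1/L_2)/(d_1/d_2)² = 419.4/2500 = 0.1678.
m_1 − m_2 = −2.5 log₁₀(0.1678) = 1.94.

1.94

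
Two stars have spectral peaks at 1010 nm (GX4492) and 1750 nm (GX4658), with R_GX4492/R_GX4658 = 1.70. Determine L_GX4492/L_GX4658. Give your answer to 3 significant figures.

26.0

Wien's law gives T ∝ 1/λ_max, so T_GX4492/T_GX4658 = λ_GX4658/λ_GX4492 = 1750/1010 = 1.733.
Then L ∝ R²T⁴ gives L_GX4492/L_GX4658 = (1.70)² × (1.733)⁴ = 2.890 × 9.013 = 26.05.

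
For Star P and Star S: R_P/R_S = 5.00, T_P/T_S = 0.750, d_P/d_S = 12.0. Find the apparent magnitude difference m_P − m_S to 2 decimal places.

3.15

L_P/L_S = (5.00)²(0.750)⁴ = 7.910.
F_P/F_S = (L_P/L_S)/(d_P/d_S)² = 7.910/144.0 = 0.05493.
m_P − m_S = −2.5 log₁₀(0.05493) = 3.15.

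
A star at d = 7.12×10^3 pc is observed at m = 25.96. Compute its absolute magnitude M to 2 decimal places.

11.70

M = m − 5 log₁₀(d/10 pc) = 25.96 − 5 log₁₀(7.12×10^3/10)
  = 25.96 − 5 × 2.852 = 25.96 − 14.26 = 11.70.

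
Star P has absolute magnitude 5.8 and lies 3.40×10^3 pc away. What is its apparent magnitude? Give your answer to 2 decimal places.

18.46

m = M + 5 log₁₀(d/10 pc) = 5.8 + 5 log₁₀(3.40×10^3/10)
  = 5.8 + 5 × 2.531 = 5.8 + 12.66 = 18.46.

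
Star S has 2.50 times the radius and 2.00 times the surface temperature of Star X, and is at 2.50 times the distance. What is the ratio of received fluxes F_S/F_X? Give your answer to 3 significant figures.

L_S/L_X = (R_S/R_X)²(T_S/T_X)⁴ = (2.50)² × (2.00)⁴ = 100.0.
F_S/F_X = (L_S/L_X)/(d_S/d_X)² = 100.0 / (2.50)² = 16.00.

16.0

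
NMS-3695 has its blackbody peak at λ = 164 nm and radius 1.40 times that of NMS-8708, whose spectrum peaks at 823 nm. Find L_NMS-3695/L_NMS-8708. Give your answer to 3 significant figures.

1.24×10^3

Wien's law gives T ∝ 1/λ_max, so T_NMS-3695/T_NMS-8708 = λ_NMS-8708/λ_NMS-3695 = 823/164 = 5.018.
Then L ∝ R²T⁴ gives L_NMS-3695/L_NMS-8708 = (1.40)² × (5.018)⁴ = 1.960 × 634.2 = 1243.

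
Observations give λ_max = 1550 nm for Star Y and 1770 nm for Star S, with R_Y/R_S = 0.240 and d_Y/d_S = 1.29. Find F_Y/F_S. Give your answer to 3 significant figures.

0.0589

Wien's law: T_Y/T_S = λ_S/λ_Y = 1770/1550 = 1.142.
L_Y/L_S = (R_Y/R_S)²(T_Y/T_S)⁴ = (0.240)²(1.142)⁴ = 0.09795.
F_Y/F_S = (L_Y/L_S)/(d_Y/d_S)² = 0.09795/(1.29)² = 0.05886.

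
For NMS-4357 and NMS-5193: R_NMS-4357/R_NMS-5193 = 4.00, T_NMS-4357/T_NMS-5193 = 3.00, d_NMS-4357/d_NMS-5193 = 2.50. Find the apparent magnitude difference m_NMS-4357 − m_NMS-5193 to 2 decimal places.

-5.79

L_NMS-4357/L_NMS-5193 = (4.00)²(3.00)⁴ = 1296.
F_NMS-4357/F_NMS-5193 = (L_NMS-4357/L_NMS-5193)/(d_NMS-4357/d_NMS-5193)² = 1296/6.250 = 207.4.
m_NMS-4357 − m_NMS-5193 = −2.5 log₁₀(207.4) = -5.79.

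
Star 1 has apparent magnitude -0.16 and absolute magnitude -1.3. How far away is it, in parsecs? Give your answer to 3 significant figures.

16.9 pc

m − M = 5 log₁₀(d/10 pc)
-0.16 − (-1.3) = 1.14 = 5 log₁₀(d/10)
d = 10 × 10^(1.14/5) = 10 × 10^0.228 = 16.90 pc.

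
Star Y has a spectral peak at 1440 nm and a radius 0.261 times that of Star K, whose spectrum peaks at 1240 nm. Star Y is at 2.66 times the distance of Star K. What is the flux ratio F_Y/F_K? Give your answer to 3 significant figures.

Wien's law: T_Y/T_K = λ_K/λ_Y = 1240/1440 = 0.8611.
L_Y/L_K = (R_Y/R_K)²(T_Y/T_K)⁴ = (0.261)²(0.8611)⁴ = 0.03746.
F_Y/F_K = (L_Y/L_K)/(d_Y/d_K)² = 0.03746/(2.66)² = 0.005294.

0.00529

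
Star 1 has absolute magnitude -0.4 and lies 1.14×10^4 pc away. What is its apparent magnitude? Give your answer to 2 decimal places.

m = M + 5 log₁₀(d/10 pc) = -0.4 + 5 log₁₀(1.14×10^4/10)
  = -0.4 + 5 × 3.057 = -0.4 + 15.28 = 14.88.

14.88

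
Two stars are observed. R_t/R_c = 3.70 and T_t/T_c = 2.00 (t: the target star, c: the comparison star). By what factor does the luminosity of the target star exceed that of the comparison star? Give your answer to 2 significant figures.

2.2×10^2

From the Stefan–Boltzmann law, L ∝ R²T⁴, so
L_t/L_c = (R_t/R_c)² (T_t/T_c)⁴ = (3.70)² × (2.00)⁴ = 13.69 × 16.00 = 219.0.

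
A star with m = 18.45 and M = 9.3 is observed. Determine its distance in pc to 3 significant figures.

676 pc

m − M = 5 log₁₀(d/10 pc)
18.45 − (9.3) = 9.15 = 5 log₁₀(d/10)
d = 10 × 10^(9.15/5) = 10 × 10^1.830 = 676.1 pc.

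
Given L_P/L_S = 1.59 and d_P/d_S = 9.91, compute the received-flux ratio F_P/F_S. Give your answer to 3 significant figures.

0.0162

F = L/(4πd²), so F_P/F_S = (L_P/L_S) / (d_P/d_S)²
= 1.59 / (9.91)² = 1.59 / 98.21 = 0.01619.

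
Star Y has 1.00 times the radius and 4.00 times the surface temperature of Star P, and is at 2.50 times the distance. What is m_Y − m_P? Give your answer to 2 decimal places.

L_Y/L_P = (1.00)²(4.00)⁴ = 256.0.
F_Y/F_P = (L_Y/L_P)/(d_Y/d_P)² = 256.0/6.250 = 40.96.
m_Y − m_P = −2.5 log₁₀(40.96) = -4.03.

-4.03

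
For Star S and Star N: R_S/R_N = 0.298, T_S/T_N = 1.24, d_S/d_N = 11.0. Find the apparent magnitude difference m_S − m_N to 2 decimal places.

L_S/L_N = (0.298)²(1.24)⁴ = 0.2100.
F_S/F_N = (L_S/L_N)/(d_S/d_N)² = 0.2100/121.0 = 0.001735.
m_S − m_N = −2.5 log₁₀(0.001735) = 6.90.

6.90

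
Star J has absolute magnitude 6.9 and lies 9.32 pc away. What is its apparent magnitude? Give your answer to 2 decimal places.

m = M + 5 log₁₀(d/10 pc) = 6.9 + 5 log₁₀(9.32/10)
  = 6.9 + 5 × -0.031 = 6.9 + -0.15 = 6.75.

6.75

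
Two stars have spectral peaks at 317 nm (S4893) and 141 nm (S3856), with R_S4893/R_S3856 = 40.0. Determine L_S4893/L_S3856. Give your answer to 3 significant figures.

Wien's law gives T ∝ 1/λ_max, so T_S4893/T_S3856 = λ_S3856/λ_S4893 = 141/317 = 0.4448.
Then L ∝ R²T⁴ gives L_S4893/L_S3856 = (40.0)² × (0.4448)⁴ = 1600 × 0.03914 = 62.63.

62.6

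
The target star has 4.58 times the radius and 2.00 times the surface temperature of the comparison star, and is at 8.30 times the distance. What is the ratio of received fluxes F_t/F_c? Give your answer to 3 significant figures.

4.87

L_t/L_c = (R_t/R_c)²(T_t/T_c)⁴ = (4.58)² × (2.00)⁴ = 335.6.
F_t/F_c = (L_t/L_c)/(d_t/d_c)² = 335.6 / (8.30)² = 4.872.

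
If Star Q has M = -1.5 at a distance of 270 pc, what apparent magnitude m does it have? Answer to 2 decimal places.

5.66

m = M + 5 log₁₀(d/10 pc) = -1.5 + 5 log₁₀(270/10)
  = -1.5 + 5 × 1.431 = -1.5 + 7.16 = 5.66.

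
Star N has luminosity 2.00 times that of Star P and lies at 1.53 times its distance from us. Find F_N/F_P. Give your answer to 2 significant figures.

F = L/(4πd²), so F_N/F_P = (L_N/L_P) / (d_N/d_P)²
= 2.00 / (1.53)² = 2.00 / 2.341 = 0.8544.

0.85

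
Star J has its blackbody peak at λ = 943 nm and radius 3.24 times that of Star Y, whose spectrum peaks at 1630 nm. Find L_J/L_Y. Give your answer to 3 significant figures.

Wien's law gives T ∝ 1/λ_max, so T_J/T_Y = λ_Y/λ_J = 1630/943 = 1.729.
Then L ∝ R²T⁴ gives L_J/L_Y = (3.24)² × (1.729)⁴ = 10.50 × 8.927 = 93.71.

93.7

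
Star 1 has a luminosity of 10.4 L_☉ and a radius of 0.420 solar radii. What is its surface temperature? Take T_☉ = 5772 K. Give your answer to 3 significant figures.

1.60×10^4 K

T/T_☉ = (L/L_☉)^(1/4) / (R/R_☉)^(1/2)
T = 5772 × (10.4)^(1/4) / √(0.420) = 5772 × 1.796 / 0.6481 = 1.599×10^4 K.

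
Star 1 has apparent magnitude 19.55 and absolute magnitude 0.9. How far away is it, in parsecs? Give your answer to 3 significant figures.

m − M = 5 log₁₀(d/10 pc)
19.55 − (0.9) = 18.65 = 5 log₁₀(d/10)
d = 10 × 10^(18.65/5) = 10 × 10^3.730 = 5.370×10^4 pc.

5.37×10^4 pc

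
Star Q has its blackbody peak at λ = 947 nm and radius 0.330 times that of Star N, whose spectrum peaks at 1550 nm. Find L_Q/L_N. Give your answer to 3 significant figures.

Wien's law gives T ∝ 1/λ_max, so T_Q/T_N = λ_N/λ_Q = 1550/947 = 1.637.
Then L ∝ R²T⁴ gives L_Q/L_N = (0.330)² × (1.637)⁴ = 0.1089 × 7.177 = 0.7815.

0.782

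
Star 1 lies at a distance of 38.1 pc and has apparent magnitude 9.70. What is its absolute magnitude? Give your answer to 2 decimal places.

6.80

M = m − 5 log₁₀(d/10 pc) = 9.70 − 5 log₁₀(38.1/10)
  = 9.70 − 5 × 0.581 = 9.70 − 2.90 = 6.80.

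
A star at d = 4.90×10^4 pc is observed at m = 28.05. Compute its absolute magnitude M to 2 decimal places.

M = m − 5 log₁₀(d/10 pc) = 28.05 − 5 log₁₀(4.90×10^4/10)
  = 28.05 − 5 × 3.690 = 28.05 − 18.45 = 9.60.

9.60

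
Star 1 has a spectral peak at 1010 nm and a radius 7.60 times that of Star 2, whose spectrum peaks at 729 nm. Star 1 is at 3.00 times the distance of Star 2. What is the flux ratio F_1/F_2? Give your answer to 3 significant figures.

Wien's law: T_1/T_2 = λ_2/λ_1 = 729/1010 = 0.7218.
L_1/L_2 = (R_1/R_2)²(T_1/T_2)⁴ = (7.60)²(0.7218)⁴ = 15.68.
F_1/F_2 = (L_1/L_2)/(d_1/d_2)² = 15.68/(3.00)² = 1.742.

1.74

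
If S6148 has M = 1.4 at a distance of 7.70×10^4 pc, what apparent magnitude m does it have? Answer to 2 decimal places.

20.83

m = M + 5 log₁₀(d/10 pc) = 1.4 + 5 log₁₀(7.70×10^4/10)
  = 1.4 + 5 × 3.886 = 1.4 + 19.43 = 20.83.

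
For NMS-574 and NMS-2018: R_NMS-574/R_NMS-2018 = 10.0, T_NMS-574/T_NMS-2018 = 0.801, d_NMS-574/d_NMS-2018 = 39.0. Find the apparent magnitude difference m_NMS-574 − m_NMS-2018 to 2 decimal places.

L_NMS-574/L_NMS-2018 = (10.0)²(0.801)⁴ = 41.17.
F_NMS-574/F_NMS-2018 = (L_NMS-574/L_NMS-2018)/(d_NMS-574/d_NMS-2018)² = 41.17/1521 = 0.02706.
m_NMS-574 − m_NMS-2018 = −2.5 log₁₀(0.02706) = 3.92.

3.92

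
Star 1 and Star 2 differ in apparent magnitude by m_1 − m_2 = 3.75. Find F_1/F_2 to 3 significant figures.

0.0316

F_1/F_2 = 10^(−(m_1 − m_2)/2.5) = 10^(-3.75/2.5) = 10^-1.500 = 0.03162.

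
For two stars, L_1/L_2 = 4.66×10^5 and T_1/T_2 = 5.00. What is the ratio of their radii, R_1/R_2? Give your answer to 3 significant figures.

27.3

L ∝ R²T⁴ gives R ∝ √L / T², so
R_1/R_2 = √(4.66×10^5) / (5.00)² = 682.6 / 25.00 = 27.31.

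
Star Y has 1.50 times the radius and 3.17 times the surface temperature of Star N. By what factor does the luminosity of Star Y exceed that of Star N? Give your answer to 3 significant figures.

From the Stefan–Boltzmann law, L ∝ R²T⁴, so
L_Y/L_N = (R_Y/R_N)² (T_Y/T_N)⁴ = (1.50)² × (3.17)⁴ = 2.250 × 101.0 = 227.2.

227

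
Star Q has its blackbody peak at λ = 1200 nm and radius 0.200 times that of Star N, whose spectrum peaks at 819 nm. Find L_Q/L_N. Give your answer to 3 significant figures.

Wien's law gives T ∝ 1/λ_max, so T_Q/T_N = λ_N/λ_Q = 819/1200 = 0.6825.
Then L ∝ R²T⁴ gives L_Q/L_N = (0.200)² × (0.6825)⁴ = 0.04000 × 0.2170 = 0.008679.

0.00868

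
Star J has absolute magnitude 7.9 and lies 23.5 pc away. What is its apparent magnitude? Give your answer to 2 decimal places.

m = M + 5 log₁₀(d/10 pc) = 7.9 + 5 log₁₀(23.5/10)
  = 7.9 + 5 × 0.371 = 7.9 + 1.86 = 9.76.

9.76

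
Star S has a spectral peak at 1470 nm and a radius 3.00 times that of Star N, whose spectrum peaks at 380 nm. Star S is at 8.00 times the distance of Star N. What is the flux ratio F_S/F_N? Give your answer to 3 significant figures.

Wien's law: T_S/T_N = λ_N/λ_S = 380/1470 = 0.2585.
L_S/L_N = (R_S/R_N)²(T_S/T_N)⁴ = (3.00)²(0.2585)⁴ = 0.04019.
F_S/F_N = (L_S/L_N)/(d_S/d_N)² = 0.04019/(8.00)² = 6.280×10^-4.

6.28×10^-4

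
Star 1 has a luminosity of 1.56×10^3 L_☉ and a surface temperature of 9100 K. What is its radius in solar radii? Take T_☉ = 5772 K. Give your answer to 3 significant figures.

R/R_☉ = √(L/L_☉) / (T/T_☉)² = √(1.56×10^3) / (1.577)²
       = 39.50 / 2.486 = 15.89.

15.9 solar radii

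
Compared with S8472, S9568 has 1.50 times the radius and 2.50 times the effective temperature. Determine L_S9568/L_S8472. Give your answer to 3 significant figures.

From the Stefan–Boltzmann law, L ∝ R²T⁴, so
L_S9568/L_S8472 = (R_S9568/R_S8472)² (T_S9568/T_S8472)⁴ = (1.50)² × (2.50)⁴ = 2.250 × 39.06 = 87.89.

87.9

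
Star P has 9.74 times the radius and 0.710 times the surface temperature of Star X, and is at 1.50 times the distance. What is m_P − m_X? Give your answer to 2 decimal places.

L_P/L_X = (9.74)²(0.710)⁴ = 24.11.
F_P/F_X = (L_P/L_X)/(d_P/d_X)² = 24.11/2.250 = 10.71.
m_P − m_X = −2.5 log₁₀(10.71) = -2.57.

-2.57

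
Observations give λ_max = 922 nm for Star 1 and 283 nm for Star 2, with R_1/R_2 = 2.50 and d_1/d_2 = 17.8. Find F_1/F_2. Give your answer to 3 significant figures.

1.75×10^-4

Wien's law: T_1/T_2 = λ_2/λ_1 = 283/922 = 0.3069.
L_1/L_2 = (R_1/R_2)²(T_1/T_2)⁴ = (2.50)²(0.3069)⁴ = 0.05548.
F_1/F_2 = (L_1/L_2)/(d_1/d_2)² = 0.05548/(17.8)² = 1.751×10^-4.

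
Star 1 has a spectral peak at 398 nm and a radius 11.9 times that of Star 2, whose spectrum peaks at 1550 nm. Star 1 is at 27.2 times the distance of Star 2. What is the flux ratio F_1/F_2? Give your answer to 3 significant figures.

44.0

Wien's law: T_1/T_2 = λ_2/λ_1 = 1550/398 = 3.894.
L_1/L_2 = (R_1/R_2)²(T_1/T_2)⁴ = (11.9)²(3.894)⁴ = 3.258×10^4.
F_1/F_2 = (L_1/L_2)/(d_1/d_2)² = 3.258×10^4/(27.2)² = 44.03.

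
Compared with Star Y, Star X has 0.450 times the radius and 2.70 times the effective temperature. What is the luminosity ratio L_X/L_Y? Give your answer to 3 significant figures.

10.8

From the Stefan–Boltzmann law, L ∝ R²T⁴, so
L_X/L_Y = (R_X/R_Y)² (T_X/T_Y)⁴ = (0.450)² × (2.70)⁴ = 0.2025 × 53.14 = 10.76.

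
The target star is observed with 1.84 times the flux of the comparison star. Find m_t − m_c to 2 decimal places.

-0.66

m_t − m_c = −2.5 log₁₀(F_t/F_c) = −2.5 log₁₀(1.84) = −2.5 × (0.265) = -0.662.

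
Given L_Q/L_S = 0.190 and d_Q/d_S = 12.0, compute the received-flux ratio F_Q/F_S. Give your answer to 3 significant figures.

F = L/(4πd²), so F_Q/F_S = (L_Q/L_S) / (d_Q/d_S)²
= 0.190 / (12.0)² = 0.190 / 144.0 = 0.001319.

0.00132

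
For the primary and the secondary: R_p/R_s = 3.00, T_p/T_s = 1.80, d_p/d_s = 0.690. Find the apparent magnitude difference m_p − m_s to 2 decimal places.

L_p/L_s = (3.00)²(1.80)⁴ = 94.48.
F_p/F_s = (L_p/L_s)/(d_p/d_s)² = 94.48/0.4761 = 198.4.
m_p − m_s = −2.5 log₁₀(198.4) = -5.74.

-5.74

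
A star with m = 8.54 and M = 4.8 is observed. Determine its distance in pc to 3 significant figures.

m − M = 5 log₁₀(d/10 pc)
8.54 − (4.8) = 3.74 = 5 log₁₀(d/10)
d = 10 × 10^(3.74/5) = 10 × 10^0.748 = 55.98 pc.

56.0 pc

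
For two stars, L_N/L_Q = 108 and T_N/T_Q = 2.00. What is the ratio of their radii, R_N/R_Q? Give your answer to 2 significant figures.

L ∝ R²T⁴ gives R ∝ √L / T², so
R_N/R_Q = √(108) / (2.00)² = 10.39 / 4.000 = 2.598.

2.6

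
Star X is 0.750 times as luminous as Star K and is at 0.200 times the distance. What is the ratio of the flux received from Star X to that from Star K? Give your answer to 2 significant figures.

F = L/(4πd²), so F_X/F_K = (L_X/L_K) / (d_X/d_K)²
= 0.750 / (0.200)² = 0.750 / 0.04000 = 18.75.

19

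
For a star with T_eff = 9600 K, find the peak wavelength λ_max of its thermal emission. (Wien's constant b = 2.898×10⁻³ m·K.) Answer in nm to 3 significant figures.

302 nm

λ_max = b/T = 2.898×10⁻³ / 9600 = 3.02×10^-7 m = 301.9 nm.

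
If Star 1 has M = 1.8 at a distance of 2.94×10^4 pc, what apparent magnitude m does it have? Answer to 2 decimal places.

19.14

m = M + 5 log₁₀(d/10 pc) = 1.8 + 5 log₁₀(2.94×10^4/10)
  = 1.8 + 5 × 3.468 = 1.8 + 17.34 = 19.14.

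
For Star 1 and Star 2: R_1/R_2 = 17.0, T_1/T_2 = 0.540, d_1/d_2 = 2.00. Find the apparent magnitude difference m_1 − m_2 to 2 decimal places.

L_1/L_2 = (17.0)²(0.540)⁴ = 24.57.
F_1/F_2 = (L_1/L_2)/(d_1/d_2)² = 24.57/4.000 = 6.143.
m_1 − m_2 = −2.5 log₁₀(6.143) = -1.97.

-1.97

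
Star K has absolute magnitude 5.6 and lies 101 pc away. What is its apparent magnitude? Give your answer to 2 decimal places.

m = M + 5 log₁₀(d/10 pc) = 5.6 + 5 log₁₀(101/10)
  = 5.6 + 5 × 1.004 = 5.6 + 5.02 = 10.62.

10.62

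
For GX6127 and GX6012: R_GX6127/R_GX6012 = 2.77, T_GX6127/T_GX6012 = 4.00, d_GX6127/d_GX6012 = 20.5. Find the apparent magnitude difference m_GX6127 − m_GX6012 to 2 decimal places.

-1.67

L_GX6127/L_GX6012 = (2.77)²(4.00)⁴ = 1964.
F_GX6127/F_GX6012 = (L_GX6127/L_GX6012)/(d_GX6127/d_GX6012)² = 1964/420.2 = 4.674.
m_GX6127 − m_GX6012 = −2.5 log₁₀(4.674) = -1.67.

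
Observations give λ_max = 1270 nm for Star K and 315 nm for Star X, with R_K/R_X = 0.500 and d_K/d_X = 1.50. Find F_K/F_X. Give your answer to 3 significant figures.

Wien's law: T_K/T_X = λ_X/λ_K = 315/1270 = 0.2480.
L_K/L_X = (R_K/R_X)²(T_K/T_X)⁴ = (0.500)²(0.2480)⁴ = 9.462×10^-4.
F_K/F_X = (L_K/L_X)/(d_K/d_X)² = 9.462×10^-4/(1.50)² = 4.205×10^-4.

4.21×10^-4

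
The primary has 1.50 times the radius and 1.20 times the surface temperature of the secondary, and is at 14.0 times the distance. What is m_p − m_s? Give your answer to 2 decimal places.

L_p/L_s = (1.50)²(1.20)⁴ = 4.666.
F_p/F_s = (L_p/L_s)/(d_p/d_s)² = 4.666/196.0 = 0.02380.
m_p − m_s = −2.5 log₁₀(0.02380) = 4.06.

4.06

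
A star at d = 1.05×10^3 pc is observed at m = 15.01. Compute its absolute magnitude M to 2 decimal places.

4.90

M = m − 5 log₁₀(d/10 pc) = 15.01 − 5 log₁₀(1.05×10^3/10)
  = 15.01 − 5 × 2.021 = 15.01 − 10.11 = 4.90.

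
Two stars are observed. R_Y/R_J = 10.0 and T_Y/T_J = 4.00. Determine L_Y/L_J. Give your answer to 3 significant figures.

From the Stefan–Boltzmann law, L ∝ R²T⁴, so
L_Y/L_J = (R_Y/R_J)² (T_Y/T_J)⁴ = (10.0)² × (4.00)⁴ = 100.0 × 256.0 = 2.560×10^4.

2.56×10^4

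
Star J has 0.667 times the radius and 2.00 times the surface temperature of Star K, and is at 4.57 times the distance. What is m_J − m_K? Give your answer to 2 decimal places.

L_J/L_K = (0.667)²(2.00)⁴ = 7.118.
F_J/F_K = (L_J/L_K)/(d_J/d_K)² = 7.118/20.88 = 0.3408.
m_J − m_K = −2.5 log₁₀(0.3408) = 1.17.

1.17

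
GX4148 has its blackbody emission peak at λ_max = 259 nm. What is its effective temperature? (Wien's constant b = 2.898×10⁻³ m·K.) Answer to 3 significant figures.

1.12×10^4 K

T = b/λ_max = 2.898×10⁻³ / (259×10⁻⁹) = 1.119×10^4 K.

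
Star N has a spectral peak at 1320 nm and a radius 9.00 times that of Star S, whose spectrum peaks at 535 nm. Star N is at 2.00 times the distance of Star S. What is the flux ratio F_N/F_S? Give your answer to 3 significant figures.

0.546

Wien's law: T_N/T_S = λ_S/λ_N = 535/1320 = 0.4053.
L_N/L_S = (R_N/R_S)²(T_N/T_S)⁴ = (9.00)²(0.4053)⁴ = 2.186.
F_N/F_S = (L_N/L_S)/(d_N/d_S)² = 2.186/(2.00)² = 0.5464.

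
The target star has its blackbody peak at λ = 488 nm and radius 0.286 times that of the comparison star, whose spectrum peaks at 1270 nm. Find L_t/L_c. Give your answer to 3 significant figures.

Wien's law gives T ∝ 1/λ_max, so T_t/T_c = λ_c/λ_t = 1270/488 = 2.602.
Then L ∝ R²T⁴ gives L_t/L_c = (0.286)² × (2.602)⁴ = 0.08180 × 45.87 = 3.752.

3.75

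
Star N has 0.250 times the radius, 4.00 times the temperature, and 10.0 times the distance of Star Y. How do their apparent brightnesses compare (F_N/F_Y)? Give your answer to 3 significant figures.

L_N/L_Y = (R_N/R_Y)²(T_N/T_Y)⁴ = (0.250)² × (4.00)⁴ = 16.00.
F_N/F_Y = (L_N/L_Y)/(d_N/d_Y)² = 16.00 / (10.0)² = 0.1600.

0.160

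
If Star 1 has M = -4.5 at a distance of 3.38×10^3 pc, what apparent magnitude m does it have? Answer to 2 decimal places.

8.14

m = M + 5 log₁₀(d/10 pc) = -4.5 + 5 log₁₀(3.38×10^3/10)
  = -4.5 + 5 × 2.529 = -4.5 + 12.64 = 8.14.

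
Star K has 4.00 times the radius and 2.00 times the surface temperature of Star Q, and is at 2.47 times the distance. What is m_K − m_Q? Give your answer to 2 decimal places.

L_K/L_Q = (4.00)²(2.00)⁴ = 256.0.
F_K/F_Q = (L_K/L_Q)/(d_K/d_Q)² = 256.0/6.101 = 41.96.
m_K − m_Q = −2.5 log₁₀(41.96) = -4.06.

-4.06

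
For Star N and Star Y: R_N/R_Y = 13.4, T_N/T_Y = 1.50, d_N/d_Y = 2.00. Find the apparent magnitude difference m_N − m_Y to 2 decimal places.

L_N/L_Y = (13.4)²(1.50)⁴ = 909.0.
F_N/F_Y = (L_N/L_Y)/(d_N/d_Y)² = 909.0/4.000 = 227.3.
m_N − m_Y = −2.5 log₁₀(227.3) = -5.89.

-5.89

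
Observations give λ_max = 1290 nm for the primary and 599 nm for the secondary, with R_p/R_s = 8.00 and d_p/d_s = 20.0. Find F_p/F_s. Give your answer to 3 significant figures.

0.00744

Wien's law: T_p/T_s = λ_s/λ_p = 599/1290 = 0.4643.
L_p/L_s = (R_p/R_s)²(T_p/T_s)⁴ = (8.00)²(0.4643)⁴ = 2.975.
F_p/F_s = (L_p/L_s)/(d_p/d_s)² = 2.975/(20.0)² = 0.007438.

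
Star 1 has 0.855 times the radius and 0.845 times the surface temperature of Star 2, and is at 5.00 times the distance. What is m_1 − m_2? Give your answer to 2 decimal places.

L_1/L_2 = (0.855)²(0.845)⁴ = 0.3727.
F_1/F_2 = (L_1/L_2)/(d_1/d_2)² = 0.3727/25.00 = 0.01491.
m_1 − m_2 = −2.5 log₁₀(0.01491) = 4.57.

4.57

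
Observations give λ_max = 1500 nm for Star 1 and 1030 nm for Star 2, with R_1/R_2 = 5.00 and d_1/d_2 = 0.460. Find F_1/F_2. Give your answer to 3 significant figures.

Wien's law: T_1/T_2 = λ_2/λ_1 = 1030/1500 = 0.6867.
L_1/L_2 = (R_1/R_2)²(T_1/T_2)⁴ = (5.00)²(0.6867)⁴ = 5.558.
F_1/F_2 = (L_1/L_2)/(d_1/d_2)² = 5.558/(0.460)² = 26.27.

26.3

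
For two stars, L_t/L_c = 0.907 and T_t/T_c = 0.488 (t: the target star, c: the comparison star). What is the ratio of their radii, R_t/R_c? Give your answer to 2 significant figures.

4.0

L ∝ R²T⁴ gives R ∝ √L / T², so
R_t/R_c = √(0.907) / (0.488)² = 0.9524 / 0.2381 = 3.999.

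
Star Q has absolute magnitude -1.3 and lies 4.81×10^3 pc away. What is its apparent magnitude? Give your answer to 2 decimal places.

12.11

m = M + 5 log₁₀(d/10 pc) = -1.3 + 5 log₁₀(4.81×10^3/10)
  = -1.3 + 5 × 2.682 = -1.3 + 13.41 = 12.11.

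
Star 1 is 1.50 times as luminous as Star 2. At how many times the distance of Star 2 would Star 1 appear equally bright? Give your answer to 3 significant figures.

1.22

Equal flux requires L_1/d_1² = L_2/d_2², so d_1/d_2 = √(L_1/L_2)
= √(1.50) = 1.225.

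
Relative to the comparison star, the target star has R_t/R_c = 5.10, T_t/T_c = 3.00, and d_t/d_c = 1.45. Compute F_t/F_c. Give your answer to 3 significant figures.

L_t/L_c = (R_t/R_c)²(T_t/T_c)⁴ = (5.10)² × (3.00)⁴ = 2107.
F_t/F_c = (L_t/L_c)/(d_t/d_c)² = 2107 / (1.45)² = 1002.

1.00×10^3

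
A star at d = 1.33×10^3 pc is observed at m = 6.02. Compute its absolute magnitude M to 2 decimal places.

-4.60

M = m − 5 log₁₀(d/10 pc) = 6.02 − 5 log₁₀(1.33×10^3/10)
  = 6.02 − 5 × 2.124 = 6.02 − 10.62 = -4.60.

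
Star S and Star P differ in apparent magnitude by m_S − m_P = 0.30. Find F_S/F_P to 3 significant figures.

0.759

F_S/F_P = 10^(−(m_S − m_P)/2.5) = 10^(-0.30/2.5) = 10^-0.120 = 0.7586.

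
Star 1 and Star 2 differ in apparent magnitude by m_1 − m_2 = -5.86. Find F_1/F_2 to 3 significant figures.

F_1/F_2 = 10^(−(m_1 − m_2)/2.5) = 10^(5.86/2.5) = 10^2.344 = 220.8.

221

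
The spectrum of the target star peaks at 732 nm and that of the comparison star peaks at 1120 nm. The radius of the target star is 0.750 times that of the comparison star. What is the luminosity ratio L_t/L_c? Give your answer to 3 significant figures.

Wien's law gives T ∝ 1/λ_max, so T_t/T_c = λ_c/λ_t = 1120/732 = 1.530.
Then L ∝ R²T⁴ gives L_t/L_c = (0.750)² × (1.530)⁴ = 0.5625 × 5.481 = 3.083.

3.08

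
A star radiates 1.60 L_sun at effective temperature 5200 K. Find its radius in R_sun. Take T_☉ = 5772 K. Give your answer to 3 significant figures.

1.56 R_sun

R/R_☉ = √(L/L_☉) / (T/T_☉)² = √(1.60) / (0.9009)²
       = 1.265 / 0.8116 = 1.558.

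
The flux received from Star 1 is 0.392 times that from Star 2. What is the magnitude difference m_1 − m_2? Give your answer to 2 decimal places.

1.02

m_1 − m_2 = −2.5 log₁₀(F_1/F_2) = −2.5 log₁₀(0.392) = −2.5 × (-0.407) = 1.017.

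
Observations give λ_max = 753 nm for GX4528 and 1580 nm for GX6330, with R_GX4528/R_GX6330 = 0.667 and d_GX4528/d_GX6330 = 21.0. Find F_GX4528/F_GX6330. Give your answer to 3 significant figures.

0.0196

Wien's law: T_GX4528/T_GX6330 = λ_GX6330/λ_GX4528 = 1580/753 = 2.098.
L_GX4528/L_GX6330 = (R_GX4528/R_GX6330)²(T_GX4528/T_GX6330)⁴ = (0.667)²(2.098)⁴ = 8.624.
F_GX4528/F_GX6330 = (L_GX4528/L_GX6330)/(d_GX4528/d_GX6330)² = 8.624/(21.0)² = 0.01956.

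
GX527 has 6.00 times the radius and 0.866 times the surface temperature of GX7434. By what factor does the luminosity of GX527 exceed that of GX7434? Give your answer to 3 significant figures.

20.2

From the Stefan–Boltzmann law, L ∝ R²T⁴, so
L_GX527/L_GX7434 = (R_GX527/R_GX7434)² (T_GX527/T_GX7434)⁴ = (6.00)² × (0.866)⁴ = 36.00 × 0.5624 = 20.25.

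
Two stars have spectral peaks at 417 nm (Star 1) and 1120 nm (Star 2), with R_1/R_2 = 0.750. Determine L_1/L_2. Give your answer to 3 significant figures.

29.3

Wien's law gives T ∝ 1/λ_max, so T_1/T_2 = λ_2/λ_1 = 1120/417 = 2.686.
Then L ∝ R²T⁴ gives L_1/L_2 = (0.750)² × (2.686)⁴ = 0.5625 × 52.04 = 29.27.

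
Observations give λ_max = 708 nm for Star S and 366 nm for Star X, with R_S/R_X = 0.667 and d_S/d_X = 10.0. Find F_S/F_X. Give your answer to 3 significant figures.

3.18×10^-4

Wien's law: T_S/T_X = λ_X/λ_S = 366/708 = 0.5169.
L_S/L_X = (R_S/R_X)²(T_S/T_X)⁴ = (0.667)²(0.5169)⁴ = 0.03177.
F_S/F_X = (L_S/L_X)/(d_S/d_X)² = 0.03177/(10.0)² = 3.177×10^-4.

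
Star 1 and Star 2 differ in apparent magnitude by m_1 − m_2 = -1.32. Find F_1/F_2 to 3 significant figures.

F_1/F_2 = 10^(−(m_1 − m_2)/2.5) = 10^(1.32/2.5) = 10^0.528 = 3.373.

3.37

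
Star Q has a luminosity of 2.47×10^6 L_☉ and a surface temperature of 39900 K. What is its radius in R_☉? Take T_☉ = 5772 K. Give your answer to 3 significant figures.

32.9 R_☉

R/R_☉ = √(L/L_☉) / (T/T_☉)² = √(2.47×10^6) / (6.913)²
       = 1572 / 47.79 = 32.89.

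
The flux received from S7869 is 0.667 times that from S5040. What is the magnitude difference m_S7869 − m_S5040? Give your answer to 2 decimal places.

0.44

m_S7869 − m_S5040 = −2.5 log₁₀(F_S7869/F_S5040) = −2.5 log₁₀(0.667) = −2.5 × (-0.176) = 0.440.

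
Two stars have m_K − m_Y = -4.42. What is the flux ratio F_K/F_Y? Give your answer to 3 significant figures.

F_K/F_Y = 10^(−(m_K − m_Y)/2.5) = 10^(4.42/2.5) = 10^1.768 = 58.61.

58.6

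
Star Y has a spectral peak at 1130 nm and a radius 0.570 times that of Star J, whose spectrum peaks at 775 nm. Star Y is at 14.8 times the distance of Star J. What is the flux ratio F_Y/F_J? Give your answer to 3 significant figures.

Wien's law: T_Y/T_J = λ_J/λ_Y = 775/1130 = 0.6858.
L_Y/L_J = (R_Y/R_J)²(T_Y/T_J)⁴ = (0.570)²(0.6858)⁴ = 0.07189.
F_Y/F_J = (L_Y/L_J)/(d_Y/d_J)² = 0.07189/(14.8)² = 3.282×10^-4.

3.28×10^-4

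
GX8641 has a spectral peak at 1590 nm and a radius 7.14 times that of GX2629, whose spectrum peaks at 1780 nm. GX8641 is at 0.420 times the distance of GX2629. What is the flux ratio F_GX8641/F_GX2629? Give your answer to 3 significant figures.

454

Wien's law: T_GX8641/T_GX2629 = λ_GX2629/λ_GX8641 = 1780/1590 = 1.119.
L_GX8641/L_GX2629 = (R_GX8641/R_GX2629)²(T_GX8641/T_GX2629)⁴ = (7.14)²(1.119)⁴ = 80.07.
F_GX8641/F_GX2629 = (L_GX8641/L_GX2629)/(d_GX8641/d_GX2629)² = 80.07/(0.420)² = 453.9.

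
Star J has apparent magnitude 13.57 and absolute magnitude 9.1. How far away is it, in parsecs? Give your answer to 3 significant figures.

m − M = 5 log₁₀(d/10 pc)
13.57 − (9.1) = 4.47 = 5 log₁₀(d/10)
d = 10 × 10^(4.47/5) = 10 × 10^0.894 = 78.34 pc.

78.3 pc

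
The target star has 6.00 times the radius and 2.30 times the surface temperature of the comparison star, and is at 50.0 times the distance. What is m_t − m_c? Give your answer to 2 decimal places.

0.99

L_t/L_c = (6.00)²(2.30)⁴ = 1007.
F_t/F_c = (L_t/L_c)/(d_t/d_c)² = 1007/2500 = 0.4030.
m_t − m_c = −2.5 log₁₀(0.4030) = 0.99.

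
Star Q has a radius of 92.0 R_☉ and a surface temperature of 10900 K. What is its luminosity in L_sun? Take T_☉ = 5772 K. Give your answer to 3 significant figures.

1.08×10^5 L_sun

L/L_☉ = (R/R_☉)² (T/T_☉)⁴ = (92.0)² × (10900/5772)⁴
       = 8464 × (1.888)⁴ = 8464 × 12.72 = 1.076×10^5.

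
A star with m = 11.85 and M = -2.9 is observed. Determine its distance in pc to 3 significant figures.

8.91×10^3 pc

m − M = 5 log₁₀(d/10 pc)
11.85 − (-2.9) = 14.75 = 5 log₁₀(d/10)
d = 10 × 10^(14.75/5) = 10 × 10^2.950 = 8913 pc.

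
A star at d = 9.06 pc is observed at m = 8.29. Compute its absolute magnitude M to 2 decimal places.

8.50

M = m − 5 log₁₀(d/10 pc) = 8.29 − 5 log₁₀(9.06/10)
  = 8.29 − 5 × -0.043 = 8.29 − -0.21 = 8.50.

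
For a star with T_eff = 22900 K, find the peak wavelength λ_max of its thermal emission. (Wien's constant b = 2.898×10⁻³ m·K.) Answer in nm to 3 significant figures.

λ_max = b/T = 2.898×10⁻³ / 22900 = 1.27×10^-7 m = 126.6 nm.

127 nm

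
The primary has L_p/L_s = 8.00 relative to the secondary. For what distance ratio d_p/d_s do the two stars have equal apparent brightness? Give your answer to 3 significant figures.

Equal flux requires L_p/d_p² = L_s/d_s², so d_p/d_s = √(L_p/L_s)
= √(8.00) = 2.828.

2.83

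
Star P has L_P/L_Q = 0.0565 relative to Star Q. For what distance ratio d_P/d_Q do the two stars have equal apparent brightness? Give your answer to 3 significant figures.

Equal flux requires L_P/d_P² = L_Q/d_Q², so d_P/d_Q = √(L_P/L_Q)
= √(0.0565) = 0.2377.

0.238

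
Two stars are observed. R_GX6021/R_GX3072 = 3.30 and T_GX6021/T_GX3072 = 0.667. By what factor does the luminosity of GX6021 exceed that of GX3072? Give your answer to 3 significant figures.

2.16

From the Stefan–Boltzmann law, L ∝ R²T⁴, so
L_GX6021/L_GX3072 = (R_GX6021/R_GX3072)² (T_GX6021/T_GX3072)⁴ = (3.30)² × (0.667)⁴ = 10.89 × 0.1979 = 2.155.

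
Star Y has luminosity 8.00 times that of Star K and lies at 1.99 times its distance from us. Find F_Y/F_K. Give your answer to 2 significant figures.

F = L/(4πd²), so F_Y/F_K = (L_Y/L_K) / (d_Y/d_K)²
= 8.00 / (1.99)² = 8.00 / 3.960 = 2.020.

2.0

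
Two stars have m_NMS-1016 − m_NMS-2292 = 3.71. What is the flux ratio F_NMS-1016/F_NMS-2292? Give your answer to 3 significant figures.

0.0328

F_NMS-1016/F_NMS-2292 = 10^(−(m_NMS-1016 − m_NMS-2292)/2.5) = 10^(-3.71/2.5) = 10^-1.484 = 0.03281.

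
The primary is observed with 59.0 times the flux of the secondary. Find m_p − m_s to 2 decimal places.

m_p − m_s = −2.5 log₁₀(F_p/F_s) = −2.5 log₁₀(59.0) = −2.5 × (1.771) = -4.427.

-4.43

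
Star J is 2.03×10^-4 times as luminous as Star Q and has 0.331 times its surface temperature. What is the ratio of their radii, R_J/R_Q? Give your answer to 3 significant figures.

0.130

L ∝ R²T⁴ gives R ∝ √L / T², so
R_J/R_Q = √(2.03×10^-4) / (0.331)² = 0.01425 / 0.1096 = 0.1300.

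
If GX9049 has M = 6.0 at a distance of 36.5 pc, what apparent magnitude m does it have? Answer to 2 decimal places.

m = M + 5 log₁₀(d/10 pc) = 6.0 + 5 log₁₀(36.5/10)
  = 6.0 + 5 × 0.562 = 6.0 + 2.81 = 8.81.

8.81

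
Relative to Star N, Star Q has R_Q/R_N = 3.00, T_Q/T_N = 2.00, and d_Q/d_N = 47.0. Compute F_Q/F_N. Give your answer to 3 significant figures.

L_Q/L_N = (R_Q/R_N)²(T_Q/T_N)⁴ = (3.00)² × (2.00)⁴ = 144.0.
F_Q/F_N = (L_Q/L_N)/(d_Q/d_N)² = 144.0 / (47.0)² = 0.06519.

0.0652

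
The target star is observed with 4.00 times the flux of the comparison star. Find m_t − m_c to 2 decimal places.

m_t − m_c = −2.5 log₁₀(F_t/F_c) = −2.5 log₁₀(4.00) = −2.5 × (0.602) = -1.505.

-1.51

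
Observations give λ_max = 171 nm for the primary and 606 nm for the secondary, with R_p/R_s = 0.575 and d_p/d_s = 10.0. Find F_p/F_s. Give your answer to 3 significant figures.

Wien's law: T_p/T_s = λ_s/λ_p = 606/171 = 3.544.
L_p/L_s = (R_p/R_s)²(T_p/T_s)⁴ = (0.575)²(3.544)⁴ = 52.15.
F_p/F_s = (L_p/L_s)/(d_p/d_s)² = 52.15/(10.0)² = 0.5215.

0.521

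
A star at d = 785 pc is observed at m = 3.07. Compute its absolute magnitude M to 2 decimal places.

-6.40

M = m − 5 log₁₀(d/10 pc) = 3.07 − 5 log₁₀(785/10)
  = 3.07 − 5 × 1.895 = 3.07 − 9.47 = -6.40.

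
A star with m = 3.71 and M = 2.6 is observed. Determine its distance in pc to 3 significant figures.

m − M = 5 log₁₀(d/10 pc)
3.71 − (2.6) = 1.11 = 5 log₁₀(d/10)
d = 10 × 10^(1.11/5) = 10 × 10^0.222 = 16.67 pc.

16.7 pc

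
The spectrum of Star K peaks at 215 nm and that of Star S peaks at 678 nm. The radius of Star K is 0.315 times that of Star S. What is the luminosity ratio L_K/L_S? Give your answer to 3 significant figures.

Wien's law gives T ∝ 1/λ_max, so T_K/T_S = λ_S/λ_K = 678/215 = 3.153.
Then L ∝ R²T⁴ gives L_K/L_S = (0.315)² × (3.153)⁴ = 0.09923 × 98.89 = 9.813.

9.81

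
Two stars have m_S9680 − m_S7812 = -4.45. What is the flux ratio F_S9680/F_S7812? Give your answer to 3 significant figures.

60.3

F_S9680/F_S7812 = 10^(−(m_S9680 − m_S7812)/2.5) = 10^(4.45/2.5) = 10^1.780 = 60.26.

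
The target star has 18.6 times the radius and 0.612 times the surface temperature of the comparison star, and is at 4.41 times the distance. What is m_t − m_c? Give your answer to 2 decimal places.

L_t/L_c = (18.6)²(0.612)⁴ = 48.53.
F_t/F_c = (L_t/L_c)/(d_t/d_c)² = 48.53/19.45 = 2.495.
m_t − m_c = −2.5 log₁₀(2.495) = -0.99.

-0.99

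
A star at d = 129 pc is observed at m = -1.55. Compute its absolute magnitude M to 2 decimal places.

-7.10

M = m − 5 log₁₀(d/10 pc) = -1.55 − 5 log₁₀(129/10)
  = -1.55 − 5 × 1.111 = -1.55 − 5.55 = -7.10.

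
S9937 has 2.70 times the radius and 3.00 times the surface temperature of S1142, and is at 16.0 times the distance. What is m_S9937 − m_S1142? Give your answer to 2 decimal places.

-0.91

L_S9937/L_S1142 = (2.70)²(3.00)⁴ = 590.5.
F_S9937/F_S1142 = (L_S9937/L_S1142)/(d_S9937/d_S1142)² = 590.5/256.0 = 2.307.
m_S9937 − m_S1142 = −2.5 log₁₀(2.307) = -0.91.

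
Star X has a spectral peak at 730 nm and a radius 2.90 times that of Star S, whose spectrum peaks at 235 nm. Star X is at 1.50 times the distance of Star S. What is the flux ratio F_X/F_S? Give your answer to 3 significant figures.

Wien's law: T_X/T_S = λ_S/λ_X = 235/730 = 0.3219.
L_X/L_S = (R_X/R_S)²(T_X/T_S)⁴ = (2.90)²(0.3219)⁴ = 0.09032.
F_X/F_S = (L_X/L_S)/(d_X/d_S)² = 0.09032/(1.50)² = 0.04014.

0.0401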